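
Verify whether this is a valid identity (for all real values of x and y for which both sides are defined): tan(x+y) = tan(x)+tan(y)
No, this is NOT an identity.

Claim: tan(x+y) = tan(x)+tan(y).
Test a specific point where both sides are defined: x = -π/6, y = π/4.
LHS = tan(x+y) ≈ 0.2679
RHS = tan(x)+tan(y) ≈ 0.4226
Since 0.2679 ≠ 0.4226, the equation fails at this point, so it cannot hold for all real values of x and y for which both sides are defined.
The correct formula is tan(x+y) = (tan(x) + tan(y))/(1 - tan(x)tan(y)).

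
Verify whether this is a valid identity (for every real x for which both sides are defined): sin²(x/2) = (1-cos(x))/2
Claim: sin²(x/2) = (1-cos(x))/2.
Reasoning: Use cos(2θ) = 1 - 2sin²θ with θ = x/2: cos(x) = 1 - 2sin²(x/2). Solving for sin²(x/2) gives (1 - cos(x))/2.
So the two sides agree for every real x for which both sides are defined.

Conclusion: Yes, this is an identity.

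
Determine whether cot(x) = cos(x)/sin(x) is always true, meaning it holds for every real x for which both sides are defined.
Yes, this is an identity.

Claim: cot(x) = cos(x)/sin(x).
Reasoning: cot(x) is defined as 1/tan(x) = 1/(sin(x)/cos(x)) = cos(x)/sin(x), wherever sin(x) ≠ 0.
So the two sides agree for every real x for which both sides are defined.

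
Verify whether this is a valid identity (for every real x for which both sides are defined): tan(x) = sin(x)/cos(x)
Claim: tan(x) = sin(x)/cos(x).
Reasoning: For an angle x whose terminal point on the unit circle is (cos x, sin x), tan(x) is defined as the ratio (second coordinate)/(first coordinate) = sin(x)/cos(x), wherever cos(x) ≠ 0.
So the two sides agree for every real x for which both sides are defined.

Conclusion: Yes, this is an identity.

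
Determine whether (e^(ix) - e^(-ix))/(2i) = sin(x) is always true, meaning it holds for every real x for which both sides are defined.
Claim: (e^(ix) - e^(-ix))/(2i) = sin(x).
Reasoning: By Euler's formula e^(ix) = cos(x) + i·sin(x) and e^(-ix) = cos(x) - i·sin(x). Subtracting cancels the cosine terms: e^(ix) - e^(-ix) = 2i·sin(x); divide by 2i.
So the two sides agree for every real x for which both sides are defined.

Conclusion: Yes, this is an identity.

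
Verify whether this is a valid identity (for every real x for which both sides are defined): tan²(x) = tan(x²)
Claim: tan²(x) = tan(x²).
Test a specific point where both sides are defined: x = 2π/3.
LHS = tan²(x) ≈ 3.0000
RHS = tan(x²) ≈ 2.9590
Since 3.0000 ≠ 2.9590, the equation fails at this point, so it cannot hold for every real x for which both sides are defined.
tan²(x) means (tan x)², squaring the output; tan(x²) squares the input. These are different functions.

Conclusion: No, this is NOT an identity.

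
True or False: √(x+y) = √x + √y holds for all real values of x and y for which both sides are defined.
Claim: √(x+y) = √x + √y.
Test a specific point where both sides are defined: x = 1, y = 1/2.
LHS = √(x+y) ≈ 1.2247
RHS = √x + √y ≈ 1.7071
Since 1.2247 ≠ 1.7071, the equation fails at this point, so it cannot hold for all real values of x and y for which both sides are defined.
Squaring the right side gives x + 2√(xy) + y, not x + y.

Conclusion: False.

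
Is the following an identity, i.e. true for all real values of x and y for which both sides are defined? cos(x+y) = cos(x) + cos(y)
Claim: cos(x+y) = cos(x) + cos(y).
Test a specific point where both sides are defined: x = π, y = 3π/4.
LHS = cos(x+y) ≈ 0.7071
RHS = cos(x) + cos(y) ≈ -1.7071
Since 0.7071 ≠ -1.7071, the equation fails at this point, so it cannot hold for all real values of x and y for which both sides are defined.
The correct expansion is cos(x+y) = cos(x)cos(y) - sin(x)sin(y); cosine is not additive.

Conclusion: No, this is NOT an identity.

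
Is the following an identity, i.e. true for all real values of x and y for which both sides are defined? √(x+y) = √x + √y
No, this is NOT an identity.

Claim: √(x+y) = √x + √y.
Test a specific point where both sides are defined: x = 1/2, y = 2.
LHS = √(x+y) ≈ 1.5811
RHS = √x + √y ≈ 2.1213
Since 1.5811 ≠ 2.1213, the equation fails at this point, so it cannot hold for all real values of x and y for which both sides are defined.
Squaring the right side gives x + 2√(xy) + y, not x + y.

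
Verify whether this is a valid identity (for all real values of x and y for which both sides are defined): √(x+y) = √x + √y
Claim: √(x+y) = √x + √y.
Test a specific point where both sides are defined: x = 2, y = 1/2.
LHS = √(x+y) ≈ 1.5811
RHS = √x + √y ≈ 2.1213
Since 1.5811 ≠ 2.1213, the equation fails at this point, so it cannot hold for all real values of x and y for which both sides are defined.
Squaring the right side gives x + 2√(xy) + y, not x + y.

Conclusion: No, this is NOT an identity.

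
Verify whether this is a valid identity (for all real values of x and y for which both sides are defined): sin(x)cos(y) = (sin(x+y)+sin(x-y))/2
Claim: sin(x)cos(y) = (sin(x+y)+sin(x-y))/2.
Reasoning: sin(x+y) = sin(x)cos(y) + cos(x)sin(y) and sin(x-y) = sin(x)cos(y) - cos(x)sin(y). Adding, sin(x+y) + sin(x-y) = 2sin(x)cos(y); divide by 2.
So the two sides agree for all real values of x and y for which both sides are defined.

Conclusion: Yes, this is an identity.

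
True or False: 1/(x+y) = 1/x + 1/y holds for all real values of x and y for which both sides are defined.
False.

Claim: 1/(x+y) = 1/x + 1/y.
Test a specific point where both sides are defined: x = 2, y = 3/2.
LHS = 1/(x+y) ≈ 0.2857
RHS = 1/x + 1/y ≈ 1.1667
Since 0.2857 ≠ 1.1667, the equation fails at this point, so it cannot hold for all real values of x and y for which both sides are defined.
1/x + 1/y = (x+y)/(xy), which is not 1/(x+y).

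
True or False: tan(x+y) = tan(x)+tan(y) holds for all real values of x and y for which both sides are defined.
False.

Claim: tan(x+y) = tan(x)+tan(y).
Test a specific point where both sides are defined: x = π/4, y = -π/3.
LHS = tan(x+y) ≈ -0.2679
RHS = tan(x)+tan(y) ≈ -0.7321
Since -0.2679 ≠ -0.7321, the equation fails at this point, so it cannot hold for all real values of x and y for which both sides are defined.
The correct formula is tan(x+y) = (tan(x) + tan(y))/(1 - tan(x)tan(y)).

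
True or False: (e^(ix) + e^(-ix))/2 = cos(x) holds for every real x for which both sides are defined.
True.

Claim: (e^(ix) + e^(-ix))/2 = cos(x).
Reasoning: By Euler's formula e^(ix) = cos(x) + i·sin(x) and e^(-ix) = cos(x) - i·sin(x). Adding cancels the sine terms: e^(ix) + e^(-ix) = 2cos(x); divide by 2.
So the two sides agree for every real x for which both sides are defined.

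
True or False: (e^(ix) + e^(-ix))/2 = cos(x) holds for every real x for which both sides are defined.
True.

Claim: (e^(ix) + e^(-ix))/2 = cos(x).
Reasoning: By Euler's formula e^(ix) = cos(x) + i·sin(x) and e^(-ix) = cos(x) - i·sin(x). Adding cancels the sine terms: e^(ix) + e^(-ix) = 2cos(x); divide by 2.
So the two sides agree for every real x for which both sides are defined.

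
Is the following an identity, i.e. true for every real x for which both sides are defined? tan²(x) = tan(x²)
Claim: tan²(x) = tan(x²).
Test a specific point where both sides are defined: x = -π/6.
LHS = tan²(x) ≈ 0.3333
RHS = tan(x²) ≈ 0.2812
Since 0.3333 ≠ 0.2812, the equation fails at this point, so it cannot hold for every real x for which both sides are defined.
tan²(x) means (tan x)², squaring the output; tan(x²) squares the input. These are different functions.

Conclusion: No, this is NOT an identity.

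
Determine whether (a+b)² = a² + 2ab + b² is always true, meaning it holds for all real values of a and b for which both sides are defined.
Claim: (a+b)² = a² + 2ab + b².
Reasoning: Expand: (a+b)² = (a+b)(a+b) = a·a + a·b + b·a + b·b = a² + 2ab + b².
So the two sides agree for all real values of a and b for which both sides are defined.

Conclusion: Yes, this is an identity.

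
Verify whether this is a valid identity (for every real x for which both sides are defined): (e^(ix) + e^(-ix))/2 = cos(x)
Yes, this is an identity.

Claim: (e^(ix) + e^(-ix))/2 = cos(x).
Reasoning: By Euler's formula e^(ix) = cos(x) + i·sin(x) and e^(-ix) = cos(x) - i·sin(x). Adding cancels the sine terms: e^(ix) + e^(-ix) = 2cos(x); divide by 2.
So the two sides agree for every real x for which both sides are defined.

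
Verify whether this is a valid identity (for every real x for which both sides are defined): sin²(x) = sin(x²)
Claim: sin²(x) = sin(x²).
Test a specific point where both sides are defined: x = π.
LHS = sin²(x) ≈ 0.0000
RHS = sin(x²) ≈ -0.4303
Since 0.0000 ≠ -0.4303, the equation fails at this point, so it cannot hold for every real x for which both sides are defined.
sin²(x) means (sin x)², squaring the output; sin(x²) squares the input. These are different functions.

Conclusion: No, this is NOT an identity.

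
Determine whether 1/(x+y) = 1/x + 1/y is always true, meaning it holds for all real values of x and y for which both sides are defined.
Claim: 1/(x+y) = 1/x + 1/y.
Test a specific point where both sides are defined: x = 1/2, y = -1.
LHS = 1/(x+y) ≈ -2.0000
RHS = 1/x + 1/y ≈ 1.0000
Since -2.0000 ≠ 1.0000, the equation fails at this point, so it cannot hold for all real values of x and y for which both sides are defined.
1/x + 1/y = (x+y)/(xy), which is not 1/(x+y).

Conclusion: No, this is NOT an identity.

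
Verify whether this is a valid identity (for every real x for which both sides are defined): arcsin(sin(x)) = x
No, this is NOT an identity.

Claim: arcsin(sin(x)) = x.
Test a specific point where both sides are defined: x = π.
LHS = arcsin(sin(x)) ≈ 0.0000
RHS = x ≈ 3.1416
Since 0.0000 ≠ 3.1416, the equation fails at this point, so it cannot hold for every real x for which both sides are defined.
arcsin only returns values in [-π/2, π/2], so arcsin(sin(x)) = x holds only for x in that interval, not for all real x.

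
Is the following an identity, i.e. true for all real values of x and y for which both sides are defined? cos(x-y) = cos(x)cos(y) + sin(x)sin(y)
Yes, this is an identity.

Claim: cos(x-y) = cos(x)cos(y) + sin(x)sin(y).
Reasoning: Replace y by -y in cos(x+y) = cos(x)cos(y) - sin(x)sin(y) and use cos(-y) = cos(y), sin(-y) = -sin(y): cos(x-y) = cos(x)cos(y) + sin(x)sin(y).
So the two sides agree for all real values of x and y for which both sides are defined.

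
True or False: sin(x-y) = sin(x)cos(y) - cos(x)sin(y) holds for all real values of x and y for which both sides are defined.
True.

Claim: sin(x-y) = sin(x)cos(y) - cos(x)sin(y).
Reasoning: Replace y by -y in sin(x+y) = sin(x)cos(y) + cos(x)sin(y) and use cos(-y) = cos(y), sin(-y) = -sin(y): sin(x-y) = sin(x)cos(y) - cos(x)sin(y).
So the two sides agree for all real values of x and y for which both sides are defined.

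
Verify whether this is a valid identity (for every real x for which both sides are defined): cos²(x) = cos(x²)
No, this is NOT an identity.

Claim: cos²(x) = cos(x²).
Test a specific point where both sides are defined: x = π/4.
LHS = cos²(x) ≈ 0.5000
RHS = cos(x²) ≈ 0.8157
Since 0.5000 ≠ 0.8157, the equation fails at this point, so it cannot hold for every real x for which both sides are defined.
cos²(x) means (cos x)², squaring the output; cos(x²) squares the input. These are different functions.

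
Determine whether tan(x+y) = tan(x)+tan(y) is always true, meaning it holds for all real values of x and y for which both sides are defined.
Claim: tan(x+y) = tan(x)+tan(y).
Test a specific point where both sides are defined: x = 3π/4, y = -π/6.
LHS = tan(x+y) ≈ -3.7321
RHS = tan(x)+tan(y) ≈ -1.5774
Since -3.7321 ≠ -1.5774, the equation fails at this point, so it cannot hold for all real values of x and y for which both sides are defined.
The correct formula is tan(x+y) = (tan(x) + tan(y))/(1 - tan(x)tan(y)).

Conclusion: No, this is NOT an identity.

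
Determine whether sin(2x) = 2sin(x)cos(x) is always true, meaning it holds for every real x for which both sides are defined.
Yes, this is an identity.

Claim: sin(2x) = 2sin(x)cos(x).
Reasoning: Put y = x in the addition formula sin(x+y) = sin(x)cos(y) + cos(x)sin(y): sin(2x) = sin(x)cos(x) + cos(x)sin(x) = 2sin(x)cos(x).
So the two sides agree for every real x for which both sides are defined.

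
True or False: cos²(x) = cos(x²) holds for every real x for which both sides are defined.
False.

Claim: cos²(x) = cos(x²).
Test a specific point where both sides are defined: x = -π/3.
LHS = cos²(x) ≈ 0.2500
RHS = cos(x²) ≈ 0.4566
Since 0.2500 ≠ 0.4566, the equation fails at this point, so it cannot hold for every real x for which both sides are defined.
cos²(x) means (cos x)², squaring the output; cos(x²) squares the input. These are different functions.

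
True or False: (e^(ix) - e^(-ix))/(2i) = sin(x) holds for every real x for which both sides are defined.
True.

Claim: (e^(ix) - e^(-ix))/(2i) = sin(x).
Reasoning: By Euler's formula e^(ix) = cos(x) + i·sin(x) and e^(-ix) = cos(x) - i·sin(x). Subtracting cancels the cosine terms: e^(ix) - e^(-ix) = 2i·sin(x); divide by 2i.
So the two sides agree for every real x for which both sides are defined.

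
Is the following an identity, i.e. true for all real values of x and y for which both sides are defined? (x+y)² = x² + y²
Claim: (x+y)² = x² + y².
Test a specific point where both sides are defined: x = 4, y = 3/2.
LHS = (x+y)² ≈ 30.2500
RHS = x² + y² ≈ 18.2500
Since 30.2500 ≠ 18.2500, the equation fails at this point, so it cannot hold for all real values of x and y for which both sides are defined.
The correct expansion is (x+y)² = x² + 2xy + y²; the cross term 2xy is missing.

Conclusion: No, this is NOT an identity.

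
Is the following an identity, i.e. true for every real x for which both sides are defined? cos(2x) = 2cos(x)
No, this is NOT an identity.

Claim: cos(2x) = 2cos(x).
Test a specific point where both sides are defined: x = π.
LHS = cos(2x) ≈ 1.0000
RHS = 2cos(x) ≈ -2.0000
Since 1.0000 ≠ -2.0000, the equation fails at this point, so it cannot hold for every real x for which both sides are defined.
The correct double-angle formula is cos(2x) = cos²x - sin²x.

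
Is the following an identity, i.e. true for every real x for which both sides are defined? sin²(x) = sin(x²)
Claim: sin²(x) = sin(x²).
Test a specific point where both sides are defined: x = π/4.
LHS = sin²(x) ≈ 0.5000
RHS = sin(x²) ≈ 0.5785
Since 0.5000 ≠ 0.5785, the equation fails at this point, so it cannot hold for every real x for which both sides are defined.
sin²(x) means (sin x)², squaring the output; sin(x²) squares the input. These are different functions.

Conclusion: No, this is NOT an identity.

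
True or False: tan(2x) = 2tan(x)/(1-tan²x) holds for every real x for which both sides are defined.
True.

Claim: tan(2x) = 2tan(x)/(1-tan²x).
Reasoning: tan(2x) = sin(2x)/cos(2x) = 2sin(x)cos(x) / (cos²x - sin²x). Divide numerator and denominator by cos²x: 2tan(x) / (1 - tan²x).
So the two sides agree for every real x for which both sides are defined.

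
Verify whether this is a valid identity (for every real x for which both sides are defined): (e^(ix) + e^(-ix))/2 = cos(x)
Yes, this is an identity.

Claim: (e^(ix) + e^(-ix))/2 = cos(x).
Reasoning: By Euler's formula e^(ix) = cos(x) + i·sin(x) and e^(-ix) = cos(x) - i·sin(x). Adding cancels the sine terms: e^(ix) + e^(-ix) = 2cos(x); divide by 2.
So the two sides agree for every real x for which both sides are defined.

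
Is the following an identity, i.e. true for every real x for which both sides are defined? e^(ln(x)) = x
Yes, this is an identity.

Claim: e^(ln(x)) = x.
Reasoning: For x > 0, ln(x) is by definition the exponent p such that e^p = x. Raising e to that exponent therefore returns x: e^(ln x) = x.
So the two sides agree for every real x for which both sides are defined.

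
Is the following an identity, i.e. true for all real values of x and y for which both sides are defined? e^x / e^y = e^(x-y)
Claim: e^x / e^y = e^(x-y).
Reasoning: 1/e^y = e^(-y), so e^x / e^y = e^x · e^(-y) = e^(x + (-y)) = e^(x-y) by the product rule for exponents.
So the two sides agree for all real values of x and y for which both sides are defined.

Conclusion: Yes, this is an identity.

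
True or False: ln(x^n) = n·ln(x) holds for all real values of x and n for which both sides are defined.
True.

Claim: ln(x^n) = n·ln(x).
Reasoning: The right side requires x > 0. For x > 0, x^n = (e^(ln x))^n = e^(n·ln x), so taking ln of both sides gives ln(x^n) = n·ln(x).
So the two sides agree for all real values of x and n for which both sides are defined.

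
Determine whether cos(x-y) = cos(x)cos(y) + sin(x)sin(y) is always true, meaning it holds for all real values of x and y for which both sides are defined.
Yes, this is an identity.

Claim: cos(x-y) = cos(x)cos(y) + sin(x)sin(y).
Reasoning: Replace y by -y in cos(x+y) = cos(x)cos(y) - sin(x)sin(y) and use cos(-y) = cos(y), sin(-y) = -sin(y): cos(x-y) = cos(x)cos(y) + sin(x)sin(y).
So the two sides agree for all real values of x and y for which both sides are defined.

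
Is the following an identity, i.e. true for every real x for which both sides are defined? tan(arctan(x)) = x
Yes, this is an identity.

Claim: tan(arctan(x)) = x.
Reasoning: For every real x, arctan(x) is by definition the angle in (-π/2, π/2) whose tangent equals x. Taking the tangent of that angle returns x.
So the two sides agree for every real x for which both sides are defined.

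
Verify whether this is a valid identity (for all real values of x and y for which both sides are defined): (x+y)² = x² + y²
Claim: (x+y)² = x² + y².
Test a specific point where both sides are defined: x = 4, y = 3/2.
LHS = (x+y)² ≈ 30.2500
RHS = x² + y² ≈ 18.2500
Since 30.2500 ≠ 18.2500, the equation fails at this point, so it cannot hold for all real values of x and y for which both sides are defined.
The correct expansion is (x+y)² = x² + 2xy + y²; the cross term 2xy is missing.

Conclusion: No, this is NOT an identity.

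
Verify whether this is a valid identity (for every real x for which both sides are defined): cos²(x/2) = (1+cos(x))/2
Claim: cos²(x/2) = (1+cos(x))/2.
Reasoning: Use cos(2θ) = 2cos²θ - 1 with θ = x/2: cos(x) = 2cos²(x/2) - 1. Solving for cos²(x/2) gives (1 + cos(x))/2.
So the two sides agree for every real x for which both sides are defined.

Conclusion: Yes, this is an identity.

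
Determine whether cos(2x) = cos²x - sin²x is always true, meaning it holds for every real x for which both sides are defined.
Claim: cos(2x) = cos²x - sin²x.
Reasoning: Put y = x in the addition formula cos(x+y) = cos(x)cos(y) - sin(x)sin(y): cos(2x) = cos²x - sin²x.
So the two sides agree for every real x for which both sides are defined.

Conclusion: Yes, this is an identity.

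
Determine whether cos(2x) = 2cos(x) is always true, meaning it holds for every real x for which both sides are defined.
Claim: cos(2x) = 2cos(x).
Test a specific point where both sides are defined: x = -π/6.
LHS = cos(2x) ≈ 0.5000
RHS = 2cos(x) ≈ 1.7321
Since 0.5000 ≠ 1.7321, the equation fails at this point, so it cannot hold for every real x for which both sides are defined.
The correct double-angle formula is cos(2x) = cos²x - sin²x.

Conclusion: No, this is NOT an identity.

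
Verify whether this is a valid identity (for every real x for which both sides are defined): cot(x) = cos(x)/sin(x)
Yes, this is an identity.

Claim: cot(x) = cos(x)/sin(x).
Reasoning: cot(x) is defined as 1/tan(x) = 1/(sin(x)/cos(x)) = cos(x)/sin(x), wherever sin(x) ≠ 0.
So the two sides agree for every real x for which both sides are defined.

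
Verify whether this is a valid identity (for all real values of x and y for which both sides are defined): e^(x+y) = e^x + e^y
Claim: e^(x+y) = e^x + e^y.
Test a specific point where both sides are defined: x = 3/2, y = 3/2.
LHS = e^(x+y) ≈ 20.0855
RHS = e^x + e^y ≈ 8.9634
Since 20.0855 ≠ 8.9634, the equation fails at this point, so it cannot hold for all real values of x and y for which both sides are defined.
The correct rule is e^(x+y) = e^x · e^y (a product, not a sum).

Conclusion: No, this is NOT an identity.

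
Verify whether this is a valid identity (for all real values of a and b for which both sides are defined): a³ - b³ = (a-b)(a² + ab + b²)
Yes, this is an identity.

Claim: a³ - b³ = (a-b)(a² + ab + b²).
Reasoning: Expand the right side: (a-b)(a² + ab + b²) = a³ + a²b + ab² - a²b - ab² - b³ = a³ - b³ (the middle terms cancel in pairs).
So the two sides agree for all real values of a and b for which both sides are defined.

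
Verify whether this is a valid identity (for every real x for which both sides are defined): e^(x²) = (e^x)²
Claim: e^(x²) = (e^x)².
Test a specific point where both sides are defined: x = -2.
LHS = e^(x²) ≈ 54.5982
RHS = (e^x)² ≈ 0.0183
Since 54.5982 ≠ 0.0183, the equation fails at this point, so it cannot hold for every real x for which both sides are defined.
(e^x)² = e^(2x), and 2x ≠ x² in general.

Conclusion: No, this is NOT an identity.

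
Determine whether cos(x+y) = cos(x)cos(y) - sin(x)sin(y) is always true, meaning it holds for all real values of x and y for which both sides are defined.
Claim: cos(x+y) = cos(x)cos(y) - sin(x)sin(y).
Reasoning: By Euler's formula e^(i(x+y)) = e^(ix)·e^(iy) = (cos x + i·sin x)(cos y + i·sin y). The real part of the left side is cos(x+y); the real part of the product is cos(x)cos(y) - sin(x)sin(y) (since i·i = -1).
So the two sides agree for all real values of x and y for which both sides are defined.

Conclusion: Yes, this is an identity.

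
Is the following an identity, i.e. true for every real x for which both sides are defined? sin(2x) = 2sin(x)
No, this is NOT an identity.

Claim: sin(2x) = 2sin(x).
Test a specific point where both sides are defined: x = -π/2.
LHS = sin(2x) ≈ 0.0000
RHS = 2sin(x) ≈ -2.0000
Since 0.0000 ≠ -2.0000, the equation fails at this point, so it cannot hold for every real x for which both sides are defined.
The correct double-angle formula is sin(2x) = 2sin(x)cos(x).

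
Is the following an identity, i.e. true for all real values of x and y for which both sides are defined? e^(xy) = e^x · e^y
No, this is NOT an identity.

Claim: e^(xy) = e^x · e^y.
Test a specific point where both sides are defined: x = 1, y = -1.
LHS = e^(xy) ≈ 0.3679
RHS = e^x · e^y ≈ 1.0000
Since 0.3679 ≠ 1.0000, the equation fails at this point, so it cannot hold for all real values of x and y for which both sides are defined.
e^x · e^y = e^(x+y), not e^(xy).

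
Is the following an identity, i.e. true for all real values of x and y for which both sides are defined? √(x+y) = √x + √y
Claim: √(x+y) = √x + √y.
Test a specific point where both sides are defined: x = 4, y = 3.
LHS = √(x+y) ≈ 2.6458
RHS = √x + √y ≈ 3.7321
Since 2.6458 ≠ 3.7321, the equation fails at this point, so it cannot hold for all real values of x and y for which both sides are defined.
Squaring the right side gives x + 2√(xy) + y, not x + y.

Conclusion: No, this is NOT an identity.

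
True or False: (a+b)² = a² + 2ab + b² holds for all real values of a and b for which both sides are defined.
True.

Claim: (a+b)² = a² + 2ab + b².
Reasoning: Expand: (a+b)² = (a+b)(a+b) = a·a + a·b + b·a + b·b = a² + 2ab + b².
So the two sides agree for all real values of a and b for which both sides are defined.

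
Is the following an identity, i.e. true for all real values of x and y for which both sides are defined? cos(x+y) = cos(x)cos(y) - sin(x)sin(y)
Yes, this is an identity.

Claim: cos(x+y) = cos(x)cos(y) - sin(x)sin(y).
Reasoning: By Euler's formula e^(i(x+y)) = e^(ix)·e^(iy) = (cos x + i·sin x)(cos y + i·sin y). The real part of the left side is cos(x+y); the real part of the product is cos(x)cos(y) - sin(x)sin(y) (since i·i = -1).
So the two sides agree for all real values of x and y for which both sides are defined.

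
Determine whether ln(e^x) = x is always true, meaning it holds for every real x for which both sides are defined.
Claim: ln(e^x) = x.
Reasoning: ln is the inverse of the exponential: ln(e^x) asks for the exponent p with e^p = e^x, and since e^p is one-to-one that exponent is p = x.
So the two sides agree for every real x for which both sides are defined.

Conclusion: Yes, this is an identity.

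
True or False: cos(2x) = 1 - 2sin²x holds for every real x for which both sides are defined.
True.

Claim: cos(2x) = 1 - 2sin²x.
Reasoning: cos(2x) = cos²x - sin²x. Replace cos²x by 1 - sin²x: (1 - sin²x) - sin²x = 1 - 2sin²x.
So the two sides agree for every real x for which both sides are defined.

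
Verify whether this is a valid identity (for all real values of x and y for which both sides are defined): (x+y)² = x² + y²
No, this is NOT an identity.

Claim: (x+y)² = x² + y².
Test a specific point where both sides are defined: x = 2, y = -1.
LHS = (x+y)² ≈ 1.0000
RHS = x² + y² ≈ 5.0000
Since 1.0000 ≠ 5.0000, the equation fails at this point, so it cannot hold for all real values of x and y for which both sides are defined.
The correct expansion is (x+y)² = x² + 2xy + y²; the cross term 2xy is missing.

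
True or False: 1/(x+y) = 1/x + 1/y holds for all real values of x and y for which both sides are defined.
Claim: 1/(x+y) = 1/x + 1/y.
Test a specific point where both sides are defined: x = 5, y = 1/2.
LHS = 1/(x+y) ≈ 0.1818
RHS = 1/x + 1/y ≈ 2.2000
Since 0.1818 ≠ 2.2000, the equation fails at this point, so it cannot hold for all real values of x and y for which both sides are defined.
1/x + 1/y = (x+y)/(xy), which is not 1/(x+y).

Conclusion: False.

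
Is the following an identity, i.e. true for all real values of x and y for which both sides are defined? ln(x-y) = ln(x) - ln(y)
No, this is NOT an identity.

Claim: ln(x-y) = ln(x) - ln(y).
Test a specific point where both sides are defined: x = 4, y = 1.
LHS = ln(x-y) ≈ 1.0986
RHS = ln(x) - ln(y) ≈ 1.3863
Since 1.0986 ≠ 1.3863, the equation fails at this point, so it cannot hold for all real values of x and y for which both sides are defined.
ln(x) - ln(y) = ln(x/y), not ln(x-y).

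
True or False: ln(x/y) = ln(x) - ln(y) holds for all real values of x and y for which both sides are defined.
True.

Claim: ln(x/y) = ln(x) - ln(y).
Reasoning: Both sides are simultaneously defined only when x, y > 0. Write x = e^p, y = e^q. Then x/y = e^(p-q), so ln(x/y) = p - q = ln(x) - ln(y).
So the two sides agree for all real values of x and y for which both sides are defined.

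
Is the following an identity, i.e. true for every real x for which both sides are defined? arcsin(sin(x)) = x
Claim: arcsin(sin(x)) = x.
Test a specific point where both sides are defined: x = 3π/4.
LHS = arcsin(sin(x)) ≈ 0.7854
RHS = x ≈ 2.3562
Since 0.7854 ≠ 2.3562, the equation fails at this point, so it cannot hold for every real x for which both sides are defined.
arcsin only returns values in [-π/2, π/2], so arcsin(sin(x)) = x holds only for x in that interval, not for all real x.

Conclusion: No, this is NOT an identity.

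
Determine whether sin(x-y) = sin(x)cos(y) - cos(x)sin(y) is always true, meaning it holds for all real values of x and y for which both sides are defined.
Yes, this is an identity.

Claim: sin(x-y) = sin(x)cos(y) - cos(x)sin(y).
Reasoning: Replace y by -y in sin(x+y) = sin(x)cos(y) + cos(x)sin(y) and use cos(-y) = cos(y), sin(-y) = -sin(y): sin(x-y) = sin(x)cos(y) - cos(x)sin(y).
So the two sides agree for all real values of x and y for which both sides are defined.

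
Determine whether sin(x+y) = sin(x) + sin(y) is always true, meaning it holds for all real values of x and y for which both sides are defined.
Claim: sin(x+y) = sin(x) + sin(y).
Test a specific point where both sides are defined: x = 3π/4, y = -π/3.
LHS = sin(x+y) ≈ 0.9659
RHS = sin(x) + sin(y) ≈ -0.1589
Since 0.9659 ≠ -0.1589, the equation fails at this point, so it cannot hold for all real values of x and y for which both sides are defined.
The correct expansion is sin(x+y) = sin(x)cos(y) + cos(x)sin(y); sine is not additive.

Conclusion: No, this is NOT an identity.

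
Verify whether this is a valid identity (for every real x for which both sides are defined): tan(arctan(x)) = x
Yes, this is an identity.

Claim: tan(arctan(x)) = x.
Reasoning: For every real x, arctan(x) is by definition the angle in (-π/2, π/2) whose tangent equals x. Taking the tangent of that angle returns x.
So the two sides agree for every real x for which both sides are defined.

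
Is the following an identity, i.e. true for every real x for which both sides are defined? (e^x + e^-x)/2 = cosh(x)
Claim: (e^x + e^-x)/2 = cosh(x).
Reasoning: This is exactly the definition of the hyperbolic cosine: cosh(x) := (e^x + e^-x)/2.
So the two sides agree for every real x for which both sides are defined.

Conclusion: Yes, this is an identity.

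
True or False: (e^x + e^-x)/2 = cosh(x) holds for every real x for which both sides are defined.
True.

Claim: (e^x + e^-x)/2 = cosh(x).
Reasoning: This is exactly the definition of the hyperbolic cosine: cosh(x) := (e^x + e^-x)/2.
So the two sides agree for every real x for which both sides are defined.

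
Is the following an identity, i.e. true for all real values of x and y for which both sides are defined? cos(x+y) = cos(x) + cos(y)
Claim: cos(x+y) = cos(x) + cos(y).
Test a specific point where both sides are defined: x = -π/2, y = -π/3.
LHS = cos(x+y) ≈ -0.8660
RHS = cos(x) + cos(y) ≈ 0.5000
Since -0.8660 ≠ 0.5000, the equation fails at this point, so it cannot hold for all real values of x and y for which both sides are defined.
The correct expansion is cos(x+y) = cos(x)cos(y) - sin(x)sin(y); cosine is not additive.

Conclusion: No, this is NOT an identity.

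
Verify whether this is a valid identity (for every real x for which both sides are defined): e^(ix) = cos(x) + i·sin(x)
Claim: e^(ix) = cos(x) + i·sin(x).
Reasoning: Euler's formula. Expand e^(ix) = Σ (ix)^k / k!. Since i² = -1, the even-k terms are Σ (-1)^m x^(2m)/(2m)! = cos(x) and the odd-k terms are i · Σ (-1)^m x^(2m+1)/(2m+1)! = i·sin(x).
So the two sides agree for every real x for which both sides are defined.

Conclusion: Yes, this is an identity.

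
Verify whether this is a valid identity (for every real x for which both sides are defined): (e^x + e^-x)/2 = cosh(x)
Yes, this is an identity.

Claim: (e^x + e^-x)/2 = cosh(x).
Reasoning: This is exactly the definition of the hyperbolic cosine: cosh(x) := (e^x + e^-x)/2.
So the two sides agree for every real x for which both sides are defined.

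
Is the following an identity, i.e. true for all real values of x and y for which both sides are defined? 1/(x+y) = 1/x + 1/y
No, this is NOT an identity.

Claim: 1/(x+y) = 1/x + 1/y.
Test a specific point where both sides are defined: x = -3, y = -2.
LHS = 1/(x+y) ≈ -0.2000
RHS = 1/x + 1/y ≈ -0.8333
Since -0.2000 ≠ -0.8333, the equation fails at this point, so it cannot hold for all real values of x and y for which both sides are defined.
1/x + 1/y = (x+y)/(xy), which is not 1/(x+y).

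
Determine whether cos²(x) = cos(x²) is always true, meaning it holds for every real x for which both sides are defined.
Claim: cos²(x) = cos(x²).
Test a specific point where both sides are defined: x = -π/4.
LHS = cos²(x) ≈ 0.5000
RHS = cos(x²) ≈ 0.8157
Since 0.5000 ≠ 0.8157, the equation fails at this point, so it cannot hold for every real x for which both sides are defined.
cos²(x) means (cos x)², squaring the output; cos(x²) squares the input. These are different functions.

Conclusion: No, this is NOT an identity.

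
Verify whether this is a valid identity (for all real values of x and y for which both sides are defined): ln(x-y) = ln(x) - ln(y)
Claim: ln(x-y) = ln(x) - ln(y).
Test a specific point where both sides are defined: x = 3, y = 1/2.
LHS = ln(x-y) ≈ 0.9163
RHS = ln(x) - ln(y) ≈ 1.7918
Since 0.9163 ≠ 1.7918, the equation fails at this point, so it cannot hold for all real values of x and y for which both sides are defined.
ln(x) - ln(y) = ln(x/y), not ln(x-y).

Conclusion: No, this is NOT an identity.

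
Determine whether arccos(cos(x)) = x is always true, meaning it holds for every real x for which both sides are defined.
Claim: arccos(cos(x)) = x.
Test a specific point where both sides are defined: x = -π/4.
LHS = arccos(cos(x)) ≈ 0.7854
RHS = x ≈ -0.7854
Since 0.7854 ≠ -0.7854, the equation fails at this point, so it cannot hold for every real x for which both sides are defined.
arccos only returns values in [0, π], so arccos(cos(x)) = x holds only for x in that interval, not for all real x.

Conclusion: No, this is NOT an identity.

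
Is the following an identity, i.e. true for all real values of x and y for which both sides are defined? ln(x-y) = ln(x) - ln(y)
No, this is NOT an identity.

Claim: ln(x-y) = ln(x) - ln(y).
Test a specific point where both sides are defined: x = 3/2, y = 1.
LHS = ln(x-y) ≈ -0.6931
RHS = ln(x) - ln(y) ≈ 0.4055
Since -0.6931 ≠ 0.4055, the equation fails at this point, so it cannot hold for all real values of x and y for which both sides are defined.
ln(x) - ln(y) = ln(x/y), not ln(x-y).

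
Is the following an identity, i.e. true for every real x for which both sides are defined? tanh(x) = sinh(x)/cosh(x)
Claim: tanh(x) = sinh(x)/cosh(x).
Reasoning: tanh(x) is defined as sinh(x)/cosh(x) = (e^x - e^-x)/(e^x + e^-x); cosh(x) ≥ 1 is never zero, so this holds for every real x.
So the two sides agree for every real x for which both sides are defined.

Conclusion: Yes, this is an identity.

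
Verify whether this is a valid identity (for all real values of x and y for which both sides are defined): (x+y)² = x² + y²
Claim: (x+y)² = x² + y².
Test a specific point where both sides are defined: x = -1, y = 1.
LHS = (x+y)² ≈ 0.0000
RHS = x² + y² ≈ 2.0000
Since 0.0000 ≠ 2.0000, the equation fails at this point, so it cannot hold for all real values of x and y for which both sides are defined.
The correct expansion is (x+y)² = x² + 2xy + y²; the cross term 2xy is missing.

Conclusion: No, this is NOT an identity.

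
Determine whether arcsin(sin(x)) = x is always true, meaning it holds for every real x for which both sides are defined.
Claim: arcsin(sin(x)) = x.
Test a specific point where both sides are defined: x = π.
LHS = arcsin(sin(x)) ≈ 0.0000
RHS = x ≈ 3.1416
Since 0.0000 ≠ 3.1416, the equation fails at this point, so it cannot hold for every real x for which both sides are defined.
arcsin only returns values in [-π/2, π/2], so arcsin(sin(x)) = x holds only for x in that interval, not for all real x.

Conclusion: No, this is NOT an identity.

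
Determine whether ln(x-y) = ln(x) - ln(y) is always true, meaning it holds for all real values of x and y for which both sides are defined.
No, this is NOT an identity.

Claim: ln(x-y) = ln(x) - ln(y).
Test a specific point where both sides are defined: x = 1, y = 1/2.
LHS = ln(x-y) ≈ -0.6931
RHS = ln(x) - ln(y) ≈ 0.6931
Since -0.6931 ≠ 0.6931, the equation fails at this point, so it cannot hold for all real values of x and y for which both sides are defined.
ln(x) - ln(y) = ln(x/y), not ln(x-y).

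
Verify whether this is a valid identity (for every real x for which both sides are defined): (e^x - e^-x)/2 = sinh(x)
Claim: (e^x - e^-x)/2 = sinh(x).
Reasoning: This is exactly the definition of the hyperbolic sine: sinh(x) := (e^x - e^-x)/2.
So the two sides agree for every real x for which both sides are defined.

Conclusion: Yes, this is an identity.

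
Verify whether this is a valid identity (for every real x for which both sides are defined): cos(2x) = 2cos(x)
No, this is NOT an identity.

Claim: cos(2x) = 2cos(x).
Test a specific point where both sides are defined: x = π/6.
LHS = cos(2x) ≈ 0.5000
RHS = 2cos(x) ≈ 1.7321
Since 0.5000 ≠ 1.7321, the equation fails at this point, so it cannot hold for every real x for which both sides are defined.
The correct double-angle formula is cos(2x) = cos²x - sin²x.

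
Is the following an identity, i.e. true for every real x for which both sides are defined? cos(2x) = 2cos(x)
Claim: cos(2x) = 2cos(x).
Test a specific point where both sides are defined: x = -π/4.
LHS = cos(2x) ≈ 0.0000
RHS = 2cos(x) ≈ 1.4142
Since 0.0000 ≠ 1.4142, the equation fails at this point, so it cannot hold for every real x for which both sides are defined.
The correct double-angle formula is cos(2x) = cos²x - sin²x.

Conclusion: No, this is NOT an identity.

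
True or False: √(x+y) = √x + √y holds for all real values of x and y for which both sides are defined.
Claim: √(x+y) = √x + √y.
Test a specific point where both sides are defined: x = 4, y = 5.
LHS = √(x+y) ≈ 3.0000
RHS = √x + √y ≈ 4.2361
Since 3.0000 ≠ 4.2361, the equation fails at this point, so it cannot hold for all real values of x and y for which both sides are defined.
Squaring the right side gives x + 2√(xy) + y, not x + y.

Conclusion: False.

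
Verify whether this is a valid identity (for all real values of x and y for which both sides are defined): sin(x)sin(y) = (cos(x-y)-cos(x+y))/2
Yes, this is an identity.

Claim: sin(x)sin(y) = (cos(x-y)-cos(x+y))/2.
Reasoning: cos(x-y) = cos(x)cos(y) + sin(x)sin(y) and cos(x+y) = cos(x)cos(y) - sin(x)sin(y). Subtracting, cos(x-y) - cos(x+y) = 2sin(x)sin(y); divide by 2.
So the two sides agree for all real values of x and y for which both sides are defined.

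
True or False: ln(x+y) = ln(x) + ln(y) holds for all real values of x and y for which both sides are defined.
Claim: ln(x+y) = ln(x) + ln(y).
Test a specific point where both sides are defined: x = 4, y = 1/2.
LHS = ln(x+y) ≈ 1.5041
RHS = ln(x) + ln(y) ≈ 0.6931
Since 1.5041 ≠ 0.6931, the equation fails at this point, so it cannot hold for all real values of x and y for which both sides are defined.
ln(x) + ln(y) = ln(xy), not ln(x+y).

Conclusion: False.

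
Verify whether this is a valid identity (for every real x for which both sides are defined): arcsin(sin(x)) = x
No, this is NOT an identity.

Claim: arcsin(sin(x)) = x.
Test a specific point where both sides are defined: x = π.
LHS = arcsin(sin(x)) ≈ 0.0000
RHS = x ≈ 3.1416
Since 0.0000 ≠ 3.1416, the equation fails at this point, so it cannot hold for every real x for which both sides are defined.
arcsin only returns values in [-π/2, π/2], so arcsin(sin(x)) = x holds only for x in that interval, not for all real x.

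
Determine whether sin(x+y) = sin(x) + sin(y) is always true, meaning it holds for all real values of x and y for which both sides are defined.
No, this is NOT an identity.

Claim: sin(x+y) = sin(x) + sin(y).
Test a specific point where both sides are defined: x = 2π/3, y = -π/3.
LHS = sin(x+y) ≈ 0.8660
RHS = sin(x) + sin(y) ≈ 0.0000
Since 0.8660 ≠ 0.0000, the equation fails at this point, so it cannot hold for all real values of x and y for which both sides are defined.
The correct expansion is sin(x+y) = sin(x)cos(y) + cos(x)sin(y); sine is not additive.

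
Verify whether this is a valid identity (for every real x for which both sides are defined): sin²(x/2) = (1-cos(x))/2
Yes, this is an identity.

Claim: sin²(x/2) = (1-cos(x))/2.
Reasoning: Use cos(2θ) = 1 - 2sin²θ with θ = x/2: cos(x) = 1 - 2sin²(x/2). Solving for sin²(x/2) gives (1 - cos(x))/2.
So the two sides agree for every real x for which both sides are defined.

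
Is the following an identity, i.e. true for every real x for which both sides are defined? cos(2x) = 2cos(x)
No, this is NOT an identity.

Claim: cos(2x) = 2cos(x).
Test a specific point where both sides are defined: x = -π/2.
LHS = cos(2x) ≈ -1.0000
RHS = 2cos(x) ≈ 0.0000
Since -1.0000 ≠ 0.0000, the equation fails at this point, so it cannot hold for every real x for which both sides are defined.
The correct double-angle formula is cos(2x) = cos²x - sin²x.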